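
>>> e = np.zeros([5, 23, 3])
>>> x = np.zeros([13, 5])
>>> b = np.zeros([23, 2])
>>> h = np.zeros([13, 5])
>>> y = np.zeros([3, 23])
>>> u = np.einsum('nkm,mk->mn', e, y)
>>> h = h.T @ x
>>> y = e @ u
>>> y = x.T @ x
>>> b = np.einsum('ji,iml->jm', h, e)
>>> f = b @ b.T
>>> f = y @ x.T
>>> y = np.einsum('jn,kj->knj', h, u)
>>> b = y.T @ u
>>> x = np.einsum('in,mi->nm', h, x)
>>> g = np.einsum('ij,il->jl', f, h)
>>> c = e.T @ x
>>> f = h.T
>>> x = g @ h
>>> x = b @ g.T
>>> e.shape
(5, 23, 3)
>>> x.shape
(5, 5, 13)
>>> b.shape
(5, 5, 5)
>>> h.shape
(5, 5)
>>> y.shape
(3, 5, 5)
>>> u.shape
(3, 5)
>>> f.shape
(5, 5)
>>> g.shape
(13, 5)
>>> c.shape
(3, 23, 13)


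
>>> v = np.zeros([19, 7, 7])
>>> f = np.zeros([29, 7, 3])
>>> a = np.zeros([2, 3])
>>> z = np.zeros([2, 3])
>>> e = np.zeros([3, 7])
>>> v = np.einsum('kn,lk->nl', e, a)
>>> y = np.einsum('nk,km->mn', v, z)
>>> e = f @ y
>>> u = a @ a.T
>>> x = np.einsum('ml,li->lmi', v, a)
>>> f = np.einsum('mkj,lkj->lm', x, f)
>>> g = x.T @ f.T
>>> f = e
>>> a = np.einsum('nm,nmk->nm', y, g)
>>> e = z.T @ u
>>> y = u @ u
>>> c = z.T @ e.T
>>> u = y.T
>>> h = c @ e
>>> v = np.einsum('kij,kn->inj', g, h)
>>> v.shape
(7, 2, 29)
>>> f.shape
(29, 7, 7)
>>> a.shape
(3, 7)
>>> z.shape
(2, 3)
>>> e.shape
(3, 2)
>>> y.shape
(2, 2)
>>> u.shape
(2, 2)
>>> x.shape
(2, 7, 3)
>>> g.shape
(3, 7, 29)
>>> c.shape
(3, 3)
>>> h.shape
(3, 2)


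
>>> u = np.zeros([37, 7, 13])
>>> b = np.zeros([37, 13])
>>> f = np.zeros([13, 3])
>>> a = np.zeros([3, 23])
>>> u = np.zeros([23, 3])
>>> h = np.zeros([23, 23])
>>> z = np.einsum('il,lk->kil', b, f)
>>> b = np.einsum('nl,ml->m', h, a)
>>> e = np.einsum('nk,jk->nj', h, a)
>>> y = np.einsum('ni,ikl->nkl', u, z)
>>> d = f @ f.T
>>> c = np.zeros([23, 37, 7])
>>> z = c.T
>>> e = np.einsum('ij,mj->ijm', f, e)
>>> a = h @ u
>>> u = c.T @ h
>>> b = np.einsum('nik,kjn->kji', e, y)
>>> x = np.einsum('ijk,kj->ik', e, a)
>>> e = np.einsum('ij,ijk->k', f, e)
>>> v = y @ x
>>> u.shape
(7, 37, 23)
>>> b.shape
(23, 37, 3)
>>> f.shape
(13, 3)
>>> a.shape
(23, 3)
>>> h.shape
(23, 23)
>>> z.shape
(7, 37, 23)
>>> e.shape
(23,)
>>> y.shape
(23, 37, 13)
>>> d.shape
(13, 13)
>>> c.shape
(23, 37, 7)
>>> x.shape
(13, 23)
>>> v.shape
(23, 37, 23)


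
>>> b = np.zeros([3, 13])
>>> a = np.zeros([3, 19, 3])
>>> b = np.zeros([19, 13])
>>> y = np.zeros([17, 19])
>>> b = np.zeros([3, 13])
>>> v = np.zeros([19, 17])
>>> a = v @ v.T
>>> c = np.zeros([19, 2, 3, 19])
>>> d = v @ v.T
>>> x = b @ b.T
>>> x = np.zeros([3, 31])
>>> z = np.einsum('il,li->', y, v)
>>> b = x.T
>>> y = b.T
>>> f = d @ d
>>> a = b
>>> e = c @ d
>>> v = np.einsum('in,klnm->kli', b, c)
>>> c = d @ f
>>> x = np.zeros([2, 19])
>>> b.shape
(31, 3)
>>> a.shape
(31, 3)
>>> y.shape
(3, 31)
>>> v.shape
(19, 2, 31)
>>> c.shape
(19, 19)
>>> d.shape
(19, 19)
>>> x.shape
(2, 19)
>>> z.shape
()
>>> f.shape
(19, 19)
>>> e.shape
(19, 2, 3, 19)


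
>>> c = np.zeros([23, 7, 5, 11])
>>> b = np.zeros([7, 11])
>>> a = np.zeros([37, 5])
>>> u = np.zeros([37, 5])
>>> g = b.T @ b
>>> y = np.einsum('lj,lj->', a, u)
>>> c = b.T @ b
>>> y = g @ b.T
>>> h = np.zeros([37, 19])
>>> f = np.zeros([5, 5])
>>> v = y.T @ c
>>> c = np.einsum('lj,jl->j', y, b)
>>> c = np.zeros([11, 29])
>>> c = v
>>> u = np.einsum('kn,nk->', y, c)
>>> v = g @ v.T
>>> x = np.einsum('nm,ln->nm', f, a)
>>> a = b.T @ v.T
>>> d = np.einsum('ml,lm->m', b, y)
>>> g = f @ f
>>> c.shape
(7, 11)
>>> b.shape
(7, 11)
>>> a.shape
(11, 11)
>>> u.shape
()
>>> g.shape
(5, 5)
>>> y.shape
(11, 7)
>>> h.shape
(37, 19)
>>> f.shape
(5, 5)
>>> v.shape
(11, 7)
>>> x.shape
(5, 5)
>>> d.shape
(7,)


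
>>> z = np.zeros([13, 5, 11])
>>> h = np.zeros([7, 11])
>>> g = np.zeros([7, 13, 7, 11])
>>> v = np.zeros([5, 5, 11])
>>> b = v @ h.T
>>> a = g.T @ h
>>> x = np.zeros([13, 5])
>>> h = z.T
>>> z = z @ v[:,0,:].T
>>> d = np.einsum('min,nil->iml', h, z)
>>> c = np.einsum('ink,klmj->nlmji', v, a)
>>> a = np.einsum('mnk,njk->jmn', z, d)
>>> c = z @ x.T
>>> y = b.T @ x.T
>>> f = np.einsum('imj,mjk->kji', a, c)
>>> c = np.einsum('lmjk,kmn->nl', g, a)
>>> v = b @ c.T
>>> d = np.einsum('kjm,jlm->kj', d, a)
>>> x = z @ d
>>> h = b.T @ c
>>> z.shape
(13, 5, 5)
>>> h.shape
(7, 5, 7)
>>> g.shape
(7, 13, 7, 11)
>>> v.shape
(5, 5, 5)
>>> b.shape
(5, 5, 7)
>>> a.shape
(11, 13, 5)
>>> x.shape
(13, 5, 11)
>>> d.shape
(5, 11)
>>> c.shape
(5, 7)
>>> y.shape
(7, 5, 13)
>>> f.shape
(13, 5, 11)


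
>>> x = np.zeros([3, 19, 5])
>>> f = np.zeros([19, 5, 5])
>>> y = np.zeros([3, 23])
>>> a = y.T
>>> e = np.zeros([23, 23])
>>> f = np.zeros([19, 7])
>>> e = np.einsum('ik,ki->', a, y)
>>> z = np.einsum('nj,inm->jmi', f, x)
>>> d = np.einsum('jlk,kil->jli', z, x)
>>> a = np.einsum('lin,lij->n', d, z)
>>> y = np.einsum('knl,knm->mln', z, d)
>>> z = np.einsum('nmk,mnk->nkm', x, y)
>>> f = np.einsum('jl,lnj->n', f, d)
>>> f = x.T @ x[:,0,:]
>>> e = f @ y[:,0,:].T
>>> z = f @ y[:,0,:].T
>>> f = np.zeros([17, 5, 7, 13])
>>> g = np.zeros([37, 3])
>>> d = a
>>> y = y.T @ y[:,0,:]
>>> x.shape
(3, 19, 5)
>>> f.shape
(17, 5, 7, 13)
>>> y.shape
(5, 3, 5)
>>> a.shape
(19,)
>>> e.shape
(5, 19, 19)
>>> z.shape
(5, 19, 19)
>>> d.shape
(19,)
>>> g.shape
(37, 3)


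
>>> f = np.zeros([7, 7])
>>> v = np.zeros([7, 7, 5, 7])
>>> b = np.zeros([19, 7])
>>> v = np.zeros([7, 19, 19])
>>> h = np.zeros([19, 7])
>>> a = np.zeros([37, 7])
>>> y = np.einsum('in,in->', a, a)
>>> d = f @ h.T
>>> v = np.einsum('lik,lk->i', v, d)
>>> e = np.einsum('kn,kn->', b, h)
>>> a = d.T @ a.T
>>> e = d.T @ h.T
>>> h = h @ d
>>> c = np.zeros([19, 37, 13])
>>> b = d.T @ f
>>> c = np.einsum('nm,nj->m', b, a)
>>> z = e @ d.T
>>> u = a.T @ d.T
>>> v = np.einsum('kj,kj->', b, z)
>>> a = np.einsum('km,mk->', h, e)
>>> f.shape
(7, 7)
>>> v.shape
()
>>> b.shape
(19, 7)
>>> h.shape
(19, 19)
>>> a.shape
()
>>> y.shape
()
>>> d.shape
(7, 19)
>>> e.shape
(19, 19)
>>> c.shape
(7,)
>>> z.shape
(19, 7)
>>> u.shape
(37, 7)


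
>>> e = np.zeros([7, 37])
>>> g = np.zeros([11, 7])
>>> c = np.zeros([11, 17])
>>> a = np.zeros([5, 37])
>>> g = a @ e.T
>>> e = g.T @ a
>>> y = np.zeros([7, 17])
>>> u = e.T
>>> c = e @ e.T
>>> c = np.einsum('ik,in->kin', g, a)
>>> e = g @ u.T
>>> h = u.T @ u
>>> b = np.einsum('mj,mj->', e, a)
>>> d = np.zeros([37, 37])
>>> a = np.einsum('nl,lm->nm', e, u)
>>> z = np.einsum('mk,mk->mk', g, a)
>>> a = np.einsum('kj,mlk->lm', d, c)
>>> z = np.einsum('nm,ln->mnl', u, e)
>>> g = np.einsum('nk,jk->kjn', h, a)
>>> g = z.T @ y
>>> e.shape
(5, 37)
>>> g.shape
(5, 37, 17)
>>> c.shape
(7, 5, 37)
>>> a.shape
(5, 7)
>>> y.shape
(7, 17)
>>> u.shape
(37, 7)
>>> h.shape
(7, 7)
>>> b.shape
()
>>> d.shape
(37, 37)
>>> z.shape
(7, 37, 5)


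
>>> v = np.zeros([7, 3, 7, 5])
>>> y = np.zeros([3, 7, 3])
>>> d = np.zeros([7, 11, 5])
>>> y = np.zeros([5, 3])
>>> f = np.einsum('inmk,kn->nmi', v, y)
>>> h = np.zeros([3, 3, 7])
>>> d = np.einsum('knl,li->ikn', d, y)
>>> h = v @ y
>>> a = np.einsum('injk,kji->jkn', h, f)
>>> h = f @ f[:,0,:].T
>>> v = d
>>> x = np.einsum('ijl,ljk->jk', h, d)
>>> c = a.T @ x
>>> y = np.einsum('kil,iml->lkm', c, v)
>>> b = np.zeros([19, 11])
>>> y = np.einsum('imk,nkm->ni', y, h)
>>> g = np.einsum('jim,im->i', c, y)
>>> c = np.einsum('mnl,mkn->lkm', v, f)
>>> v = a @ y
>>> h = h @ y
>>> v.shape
(7, 3, 11)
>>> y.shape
(3, 11)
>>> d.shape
(3, 7, 11)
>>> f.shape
(3, 7, 7)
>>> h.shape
(3, 7, 11)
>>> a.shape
(7, 3, 3)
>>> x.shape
(7, 11)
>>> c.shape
(11, 7, 3)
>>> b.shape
(19, 11)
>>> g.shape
(3,)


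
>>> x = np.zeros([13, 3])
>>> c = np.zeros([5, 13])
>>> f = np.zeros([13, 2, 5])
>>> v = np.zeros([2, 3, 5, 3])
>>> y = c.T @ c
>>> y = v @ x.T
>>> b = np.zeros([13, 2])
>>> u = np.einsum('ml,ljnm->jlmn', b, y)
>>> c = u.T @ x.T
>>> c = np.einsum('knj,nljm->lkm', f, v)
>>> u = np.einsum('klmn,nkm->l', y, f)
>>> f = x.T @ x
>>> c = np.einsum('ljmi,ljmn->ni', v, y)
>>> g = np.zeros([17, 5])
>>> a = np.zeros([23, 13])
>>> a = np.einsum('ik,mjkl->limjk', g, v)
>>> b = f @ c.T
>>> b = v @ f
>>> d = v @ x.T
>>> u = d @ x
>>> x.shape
(13, 3)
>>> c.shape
(13, 3)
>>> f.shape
(3, 3)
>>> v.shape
(2, 3, 5, 3)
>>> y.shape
(2, 3, 5, 13)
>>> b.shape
(2, 3, 5, 3)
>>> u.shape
(2, 3, 5, 3)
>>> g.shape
(17, 5)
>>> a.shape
(3, 17, 2, 3, 5)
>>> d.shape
(2, 3, 5, 13)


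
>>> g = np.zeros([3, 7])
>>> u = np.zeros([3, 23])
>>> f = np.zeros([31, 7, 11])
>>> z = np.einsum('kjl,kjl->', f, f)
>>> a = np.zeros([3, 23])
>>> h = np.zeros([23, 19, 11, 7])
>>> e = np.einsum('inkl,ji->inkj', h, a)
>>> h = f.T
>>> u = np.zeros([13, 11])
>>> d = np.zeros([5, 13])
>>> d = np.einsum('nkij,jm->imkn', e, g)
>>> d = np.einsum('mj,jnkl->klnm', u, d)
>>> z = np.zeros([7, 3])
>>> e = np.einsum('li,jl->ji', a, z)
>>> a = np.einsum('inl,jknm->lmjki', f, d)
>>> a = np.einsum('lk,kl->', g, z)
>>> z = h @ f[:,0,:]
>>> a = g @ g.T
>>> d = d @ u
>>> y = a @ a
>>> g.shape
(3, 7)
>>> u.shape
(13, 11)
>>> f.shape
(31, 7, 11)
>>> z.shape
(11, 7, 11)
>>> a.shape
(3, 3)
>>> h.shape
(11, 7, 31)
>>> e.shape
(7, 23)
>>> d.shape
(19, 23, 7, 11)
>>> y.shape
(3, 3)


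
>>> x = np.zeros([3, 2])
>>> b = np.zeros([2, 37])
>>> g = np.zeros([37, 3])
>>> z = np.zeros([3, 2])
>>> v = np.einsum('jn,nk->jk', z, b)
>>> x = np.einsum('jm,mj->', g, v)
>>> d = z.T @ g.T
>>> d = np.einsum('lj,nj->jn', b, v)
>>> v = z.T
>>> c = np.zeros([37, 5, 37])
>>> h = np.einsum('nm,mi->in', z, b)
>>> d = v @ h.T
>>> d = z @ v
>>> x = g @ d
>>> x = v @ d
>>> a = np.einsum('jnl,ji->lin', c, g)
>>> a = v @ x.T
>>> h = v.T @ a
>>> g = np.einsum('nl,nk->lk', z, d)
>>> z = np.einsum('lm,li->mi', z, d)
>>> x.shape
(2, 3)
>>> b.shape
(2, 37)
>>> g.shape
(2, 3)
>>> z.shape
(2, 3)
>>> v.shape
(2, 3)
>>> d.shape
(3, 3)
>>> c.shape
(37, 5, 37)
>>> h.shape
(3, 2)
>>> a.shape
(2, 2)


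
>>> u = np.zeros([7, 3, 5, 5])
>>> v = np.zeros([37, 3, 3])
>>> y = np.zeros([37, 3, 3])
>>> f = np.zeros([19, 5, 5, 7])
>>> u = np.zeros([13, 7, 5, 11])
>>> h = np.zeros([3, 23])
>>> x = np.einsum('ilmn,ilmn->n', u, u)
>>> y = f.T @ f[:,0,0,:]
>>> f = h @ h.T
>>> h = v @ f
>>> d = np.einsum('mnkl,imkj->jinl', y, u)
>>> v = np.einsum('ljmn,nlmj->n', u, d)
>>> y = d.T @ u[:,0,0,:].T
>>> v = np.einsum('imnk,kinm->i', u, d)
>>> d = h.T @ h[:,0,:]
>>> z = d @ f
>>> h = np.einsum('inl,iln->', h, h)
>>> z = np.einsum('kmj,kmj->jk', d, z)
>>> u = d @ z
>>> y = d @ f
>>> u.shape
(3, 3, 3)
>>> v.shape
(13,)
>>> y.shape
(3, 3, 3)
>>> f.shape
(3, 3)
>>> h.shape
()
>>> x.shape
(11,)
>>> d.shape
(3, 3, 3)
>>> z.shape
(3, 3)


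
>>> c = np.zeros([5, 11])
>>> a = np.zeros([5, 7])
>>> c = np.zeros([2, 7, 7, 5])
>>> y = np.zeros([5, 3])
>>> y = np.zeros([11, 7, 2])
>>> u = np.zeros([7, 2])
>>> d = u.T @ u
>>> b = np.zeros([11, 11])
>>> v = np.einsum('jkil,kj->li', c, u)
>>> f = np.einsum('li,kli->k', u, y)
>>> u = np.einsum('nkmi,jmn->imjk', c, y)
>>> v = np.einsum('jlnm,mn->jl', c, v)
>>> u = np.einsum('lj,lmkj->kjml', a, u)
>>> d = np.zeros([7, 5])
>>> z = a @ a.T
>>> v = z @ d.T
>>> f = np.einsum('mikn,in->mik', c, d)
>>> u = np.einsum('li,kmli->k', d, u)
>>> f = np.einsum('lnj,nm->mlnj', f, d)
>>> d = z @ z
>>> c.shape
(2, 7, 7, 5)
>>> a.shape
(5, 7)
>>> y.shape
(11, 7, 2)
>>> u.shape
(11,)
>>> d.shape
(5, 5)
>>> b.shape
(11, 11)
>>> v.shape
(5, 7)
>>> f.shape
(5, 2, 7, 7)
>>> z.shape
(5, 5)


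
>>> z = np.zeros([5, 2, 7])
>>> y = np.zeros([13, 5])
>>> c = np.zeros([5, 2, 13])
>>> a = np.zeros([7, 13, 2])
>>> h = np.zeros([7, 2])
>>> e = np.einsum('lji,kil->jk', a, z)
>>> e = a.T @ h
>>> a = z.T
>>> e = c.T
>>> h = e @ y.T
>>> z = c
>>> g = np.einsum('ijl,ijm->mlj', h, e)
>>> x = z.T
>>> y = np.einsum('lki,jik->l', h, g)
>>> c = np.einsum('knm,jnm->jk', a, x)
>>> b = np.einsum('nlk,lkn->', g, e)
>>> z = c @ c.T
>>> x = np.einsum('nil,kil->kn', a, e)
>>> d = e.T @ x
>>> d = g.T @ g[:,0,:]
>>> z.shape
(13, 13)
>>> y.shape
(13,)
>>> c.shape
(13, 7)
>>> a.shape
(7, 2, 5)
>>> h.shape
(13, 2, 13)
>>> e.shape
(13, 2, 5)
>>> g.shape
(5, 13, 2)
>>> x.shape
(13, 7)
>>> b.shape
()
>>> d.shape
(2, 13, 2)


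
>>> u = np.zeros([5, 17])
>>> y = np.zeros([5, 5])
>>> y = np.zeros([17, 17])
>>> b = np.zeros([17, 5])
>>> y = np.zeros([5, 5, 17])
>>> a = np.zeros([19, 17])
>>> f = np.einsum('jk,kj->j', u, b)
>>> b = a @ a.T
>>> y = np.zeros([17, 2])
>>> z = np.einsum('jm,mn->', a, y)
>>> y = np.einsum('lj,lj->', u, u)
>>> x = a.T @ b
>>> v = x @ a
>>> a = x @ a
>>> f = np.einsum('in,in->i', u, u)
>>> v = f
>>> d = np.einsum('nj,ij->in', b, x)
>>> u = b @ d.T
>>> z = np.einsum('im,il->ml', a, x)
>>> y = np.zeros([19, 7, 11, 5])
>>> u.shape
(19, 17)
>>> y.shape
(19, 7, 11, 5)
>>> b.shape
(19, 19)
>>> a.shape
(17, 17)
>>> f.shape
(5,)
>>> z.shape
(17, 19)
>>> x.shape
(17, 19)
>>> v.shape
(5,)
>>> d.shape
(17, 19)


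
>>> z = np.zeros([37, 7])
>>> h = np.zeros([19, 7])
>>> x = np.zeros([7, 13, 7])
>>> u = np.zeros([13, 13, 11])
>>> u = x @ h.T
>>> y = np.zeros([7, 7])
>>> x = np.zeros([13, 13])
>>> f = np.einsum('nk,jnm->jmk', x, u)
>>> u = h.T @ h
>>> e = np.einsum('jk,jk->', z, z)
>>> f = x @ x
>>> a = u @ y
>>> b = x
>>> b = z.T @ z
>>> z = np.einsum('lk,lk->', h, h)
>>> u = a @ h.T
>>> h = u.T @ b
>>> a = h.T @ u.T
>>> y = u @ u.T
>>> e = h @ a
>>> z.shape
()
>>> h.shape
(19, 7)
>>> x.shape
(13, 13)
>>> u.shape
(7, 19)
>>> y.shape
(7, 7)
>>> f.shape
(13, 13)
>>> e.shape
(19, 7)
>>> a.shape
(7, 7)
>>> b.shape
(7, 7)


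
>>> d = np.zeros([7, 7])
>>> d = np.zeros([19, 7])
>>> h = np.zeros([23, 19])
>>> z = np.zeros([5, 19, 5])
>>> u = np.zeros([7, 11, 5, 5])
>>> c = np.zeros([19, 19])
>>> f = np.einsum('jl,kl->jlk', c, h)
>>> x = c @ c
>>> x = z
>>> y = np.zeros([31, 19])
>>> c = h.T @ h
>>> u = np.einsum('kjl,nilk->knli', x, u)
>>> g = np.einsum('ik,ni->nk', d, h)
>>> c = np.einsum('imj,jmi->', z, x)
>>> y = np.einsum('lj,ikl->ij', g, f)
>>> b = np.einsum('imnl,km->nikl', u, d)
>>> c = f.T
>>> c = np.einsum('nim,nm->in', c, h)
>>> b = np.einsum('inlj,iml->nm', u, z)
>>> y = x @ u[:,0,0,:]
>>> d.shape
(19, 7)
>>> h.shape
(23, 19)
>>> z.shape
(5, 19, 5)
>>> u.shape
(5, 7, 5, 11)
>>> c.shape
(19, 23)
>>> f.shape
(19, 19, 23)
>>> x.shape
(5, 19, 5)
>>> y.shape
(5, 19, 11)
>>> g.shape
(23, 7)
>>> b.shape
(7, 19)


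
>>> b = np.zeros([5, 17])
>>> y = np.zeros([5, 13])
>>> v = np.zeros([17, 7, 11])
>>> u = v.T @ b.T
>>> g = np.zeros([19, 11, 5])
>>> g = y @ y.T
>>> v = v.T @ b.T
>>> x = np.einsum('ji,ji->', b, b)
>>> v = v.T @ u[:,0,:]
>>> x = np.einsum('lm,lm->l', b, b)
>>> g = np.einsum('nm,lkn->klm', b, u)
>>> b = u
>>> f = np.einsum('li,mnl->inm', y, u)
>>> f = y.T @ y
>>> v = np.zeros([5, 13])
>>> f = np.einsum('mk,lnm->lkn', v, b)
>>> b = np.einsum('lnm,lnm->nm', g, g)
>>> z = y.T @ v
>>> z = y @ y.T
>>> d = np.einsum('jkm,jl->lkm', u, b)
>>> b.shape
(11, 17)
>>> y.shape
(5, 13)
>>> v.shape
(5, 13)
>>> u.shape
(11, 7, 5)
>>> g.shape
(7, 11, 17)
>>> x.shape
(5,)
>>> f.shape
(11, 13, 7)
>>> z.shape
(5, 5)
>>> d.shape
(17, 7, 5)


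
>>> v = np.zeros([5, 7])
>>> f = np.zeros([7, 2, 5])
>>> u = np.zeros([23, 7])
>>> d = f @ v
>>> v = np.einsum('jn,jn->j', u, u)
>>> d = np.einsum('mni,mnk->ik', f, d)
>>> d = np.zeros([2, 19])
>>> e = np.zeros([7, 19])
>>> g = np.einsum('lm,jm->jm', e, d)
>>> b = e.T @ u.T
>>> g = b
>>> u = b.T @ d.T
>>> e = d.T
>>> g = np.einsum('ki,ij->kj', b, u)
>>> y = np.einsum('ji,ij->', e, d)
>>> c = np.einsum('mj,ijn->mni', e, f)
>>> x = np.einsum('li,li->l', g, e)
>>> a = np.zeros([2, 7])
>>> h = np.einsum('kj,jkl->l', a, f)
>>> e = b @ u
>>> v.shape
(23,)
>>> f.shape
(7, 2, 5)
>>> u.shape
(23, 2)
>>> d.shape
(2, 19)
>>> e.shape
(19, 2)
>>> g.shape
(19, 2)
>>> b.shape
(19, 23)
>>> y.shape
()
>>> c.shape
(19, 5, 7)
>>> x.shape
(19,)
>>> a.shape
(2, 7)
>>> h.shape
(5,)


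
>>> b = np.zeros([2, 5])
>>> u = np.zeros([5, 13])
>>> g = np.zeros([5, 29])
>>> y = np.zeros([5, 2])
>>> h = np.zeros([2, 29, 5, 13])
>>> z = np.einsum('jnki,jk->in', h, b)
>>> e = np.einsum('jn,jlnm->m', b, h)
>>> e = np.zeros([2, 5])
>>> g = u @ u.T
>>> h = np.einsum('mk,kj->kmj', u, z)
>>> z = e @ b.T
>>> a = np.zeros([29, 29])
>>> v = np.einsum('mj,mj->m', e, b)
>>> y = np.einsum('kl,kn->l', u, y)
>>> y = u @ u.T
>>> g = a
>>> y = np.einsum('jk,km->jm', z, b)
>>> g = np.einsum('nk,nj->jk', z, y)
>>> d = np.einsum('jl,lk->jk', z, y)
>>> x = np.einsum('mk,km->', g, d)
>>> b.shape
(2, 5)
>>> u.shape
(5, 13)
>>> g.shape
(5, 2)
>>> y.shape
(2, 5)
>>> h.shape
(13, 5, 29)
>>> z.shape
(2, 2)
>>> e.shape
(2, 5)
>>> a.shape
(29, 29)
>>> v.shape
(2,)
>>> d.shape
(2, 5)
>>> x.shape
()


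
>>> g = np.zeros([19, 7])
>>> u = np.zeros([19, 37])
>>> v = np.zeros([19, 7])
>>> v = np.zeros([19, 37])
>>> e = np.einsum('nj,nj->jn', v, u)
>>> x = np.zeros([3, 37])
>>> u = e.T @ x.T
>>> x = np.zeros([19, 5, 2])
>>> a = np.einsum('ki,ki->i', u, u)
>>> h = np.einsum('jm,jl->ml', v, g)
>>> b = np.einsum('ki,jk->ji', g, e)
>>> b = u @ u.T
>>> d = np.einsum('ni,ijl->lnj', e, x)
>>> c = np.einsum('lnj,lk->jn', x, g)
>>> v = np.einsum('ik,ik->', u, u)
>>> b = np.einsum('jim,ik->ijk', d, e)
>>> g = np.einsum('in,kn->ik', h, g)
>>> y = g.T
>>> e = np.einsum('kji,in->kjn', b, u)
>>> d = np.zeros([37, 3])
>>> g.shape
(37, 19)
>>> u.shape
(19, 3)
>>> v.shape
()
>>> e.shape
(37, 2, 3)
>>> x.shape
(19, 5, 2)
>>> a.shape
(3,)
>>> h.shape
(37, 7)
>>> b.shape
(37, 2, 19)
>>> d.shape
(37, 3)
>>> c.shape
(2, 5)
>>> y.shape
(19, 37)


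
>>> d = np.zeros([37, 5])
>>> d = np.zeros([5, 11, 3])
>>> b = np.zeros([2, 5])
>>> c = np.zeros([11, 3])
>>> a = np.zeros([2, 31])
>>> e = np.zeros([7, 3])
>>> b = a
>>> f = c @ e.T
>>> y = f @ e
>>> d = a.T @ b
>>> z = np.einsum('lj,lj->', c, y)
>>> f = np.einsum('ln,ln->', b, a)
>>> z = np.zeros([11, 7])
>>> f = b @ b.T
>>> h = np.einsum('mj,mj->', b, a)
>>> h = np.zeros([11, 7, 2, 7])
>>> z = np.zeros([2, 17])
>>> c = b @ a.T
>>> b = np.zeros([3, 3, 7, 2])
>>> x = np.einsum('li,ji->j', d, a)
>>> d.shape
(31, 31)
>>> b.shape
(3, 3, 7, 2)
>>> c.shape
(2, 2)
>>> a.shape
(2, 31)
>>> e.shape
(7, 3)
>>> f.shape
(2, 2)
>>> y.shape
(11, 3)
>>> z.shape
(2, 17)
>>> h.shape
(11, 7, 2, 7)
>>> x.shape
(2,)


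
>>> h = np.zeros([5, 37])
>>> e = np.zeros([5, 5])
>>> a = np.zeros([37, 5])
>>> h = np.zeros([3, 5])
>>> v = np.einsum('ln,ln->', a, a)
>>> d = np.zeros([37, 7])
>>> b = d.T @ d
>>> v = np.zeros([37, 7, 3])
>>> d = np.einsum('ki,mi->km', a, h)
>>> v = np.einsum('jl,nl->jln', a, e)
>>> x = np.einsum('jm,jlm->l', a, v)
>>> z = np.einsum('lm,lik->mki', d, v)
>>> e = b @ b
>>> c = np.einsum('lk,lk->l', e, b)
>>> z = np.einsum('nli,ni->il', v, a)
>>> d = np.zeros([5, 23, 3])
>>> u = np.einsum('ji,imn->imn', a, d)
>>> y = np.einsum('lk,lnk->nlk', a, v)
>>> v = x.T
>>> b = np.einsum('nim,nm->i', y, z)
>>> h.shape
(3, 5)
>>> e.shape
(7, 7)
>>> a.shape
(37, 5)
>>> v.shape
(5,)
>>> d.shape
(5, 23, 3)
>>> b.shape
(37,)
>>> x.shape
(5,)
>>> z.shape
(5, 5)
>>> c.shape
(7,)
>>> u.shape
(5, 23, 3)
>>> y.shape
(5, 37, 5)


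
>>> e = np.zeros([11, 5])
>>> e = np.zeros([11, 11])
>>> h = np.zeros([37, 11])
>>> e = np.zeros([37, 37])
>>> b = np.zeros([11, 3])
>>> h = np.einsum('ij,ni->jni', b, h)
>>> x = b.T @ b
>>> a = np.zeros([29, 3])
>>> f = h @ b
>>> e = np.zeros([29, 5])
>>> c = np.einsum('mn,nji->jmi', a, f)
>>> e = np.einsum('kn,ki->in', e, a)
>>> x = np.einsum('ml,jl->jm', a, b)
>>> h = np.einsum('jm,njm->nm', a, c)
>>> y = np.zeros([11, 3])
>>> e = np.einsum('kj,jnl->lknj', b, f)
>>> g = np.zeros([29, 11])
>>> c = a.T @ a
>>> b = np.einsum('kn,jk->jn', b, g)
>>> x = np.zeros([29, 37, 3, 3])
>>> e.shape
(3, 11, 37, 3)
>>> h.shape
(37, 3)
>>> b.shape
(29, 3)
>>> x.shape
(29, 37, 3, 3)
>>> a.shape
(29, 3)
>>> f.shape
(3, 37, 3)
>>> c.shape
(3, 3)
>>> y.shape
(11, 3)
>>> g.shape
(29, 11)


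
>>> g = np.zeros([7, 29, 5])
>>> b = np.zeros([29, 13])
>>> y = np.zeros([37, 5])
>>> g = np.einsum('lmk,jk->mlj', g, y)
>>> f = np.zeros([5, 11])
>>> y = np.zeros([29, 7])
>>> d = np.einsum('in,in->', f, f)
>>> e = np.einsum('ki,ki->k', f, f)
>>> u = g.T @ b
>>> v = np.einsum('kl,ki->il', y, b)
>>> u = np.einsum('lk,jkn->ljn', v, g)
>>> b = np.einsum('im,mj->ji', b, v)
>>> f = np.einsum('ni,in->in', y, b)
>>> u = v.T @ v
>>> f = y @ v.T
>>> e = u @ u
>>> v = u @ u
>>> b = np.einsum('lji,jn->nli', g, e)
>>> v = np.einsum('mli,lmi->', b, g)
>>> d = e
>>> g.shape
(29, 7, 37)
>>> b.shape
(7, 29, 37)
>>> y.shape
(29, 7)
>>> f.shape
(29, 13)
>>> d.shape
(7, 7)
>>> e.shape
(7, 7)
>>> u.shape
(7, 7)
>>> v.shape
()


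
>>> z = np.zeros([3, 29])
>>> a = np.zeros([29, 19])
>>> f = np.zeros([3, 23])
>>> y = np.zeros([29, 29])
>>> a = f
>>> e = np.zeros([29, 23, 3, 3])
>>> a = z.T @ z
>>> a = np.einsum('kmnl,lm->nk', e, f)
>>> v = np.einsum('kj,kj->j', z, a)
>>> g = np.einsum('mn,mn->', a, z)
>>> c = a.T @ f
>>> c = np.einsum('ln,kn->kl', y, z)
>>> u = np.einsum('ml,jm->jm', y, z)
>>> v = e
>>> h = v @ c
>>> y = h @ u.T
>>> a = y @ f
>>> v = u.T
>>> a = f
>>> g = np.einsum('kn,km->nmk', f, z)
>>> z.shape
(3, 29)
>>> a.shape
(3, 23)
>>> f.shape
(3, 23)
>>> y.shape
(29, 23, 3, 3)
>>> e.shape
(29, 23, 3, 3)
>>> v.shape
(29, 3)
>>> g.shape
(23, 29, 3)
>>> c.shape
(3, 29)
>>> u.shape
(3, 29)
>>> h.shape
(29, 23, 3, 29)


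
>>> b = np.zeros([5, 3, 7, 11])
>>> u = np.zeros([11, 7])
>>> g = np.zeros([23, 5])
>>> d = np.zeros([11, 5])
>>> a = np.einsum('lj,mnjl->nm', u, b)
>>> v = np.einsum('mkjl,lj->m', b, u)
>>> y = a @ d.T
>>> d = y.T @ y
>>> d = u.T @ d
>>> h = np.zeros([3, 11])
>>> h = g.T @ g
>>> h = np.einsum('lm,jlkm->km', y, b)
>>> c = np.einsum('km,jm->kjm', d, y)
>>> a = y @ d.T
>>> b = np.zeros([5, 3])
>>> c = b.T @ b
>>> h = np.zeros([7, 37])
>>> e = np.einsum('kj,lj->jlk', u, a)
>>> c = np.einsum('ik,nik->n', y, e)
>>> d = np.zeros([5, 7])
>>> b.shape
(5, 3)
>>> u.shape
(11, 7)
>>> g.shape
(23, 5)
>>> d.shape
(5, 7)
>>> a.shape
(3, 7)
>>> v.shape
(5,)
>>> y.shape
(3, 11)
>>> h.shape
(7, 37)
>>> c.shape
(7,)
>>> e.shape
(7, 3, 11)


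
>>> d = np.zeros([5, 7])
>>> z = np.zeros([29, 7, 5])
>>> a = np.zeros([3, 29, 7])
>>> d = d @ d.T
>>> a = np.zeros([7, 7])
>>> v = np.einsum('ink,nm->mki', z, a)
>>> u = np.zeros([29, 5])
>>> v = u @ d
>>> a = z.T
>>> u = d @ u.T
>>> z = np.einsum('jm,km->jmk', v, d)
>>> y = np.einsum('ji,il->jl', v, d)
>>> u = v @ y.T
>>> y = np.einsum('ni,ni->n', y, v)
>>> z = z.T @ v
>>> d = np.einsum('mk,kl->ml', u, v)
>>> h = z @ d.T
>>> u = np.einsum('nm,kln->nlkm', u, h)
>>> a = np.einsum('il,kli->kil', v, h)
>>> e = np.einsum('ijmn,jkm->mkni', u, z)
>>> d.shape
(29, 5)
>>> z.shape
(5, 5, 5)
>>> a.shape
(5, 29, 5)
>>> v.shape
(29, 5)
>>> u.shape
(29, 5, 5, 29)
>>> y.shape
(29,)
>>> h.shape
(5, 5, 29)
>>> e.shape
(5, 5, 29, 29)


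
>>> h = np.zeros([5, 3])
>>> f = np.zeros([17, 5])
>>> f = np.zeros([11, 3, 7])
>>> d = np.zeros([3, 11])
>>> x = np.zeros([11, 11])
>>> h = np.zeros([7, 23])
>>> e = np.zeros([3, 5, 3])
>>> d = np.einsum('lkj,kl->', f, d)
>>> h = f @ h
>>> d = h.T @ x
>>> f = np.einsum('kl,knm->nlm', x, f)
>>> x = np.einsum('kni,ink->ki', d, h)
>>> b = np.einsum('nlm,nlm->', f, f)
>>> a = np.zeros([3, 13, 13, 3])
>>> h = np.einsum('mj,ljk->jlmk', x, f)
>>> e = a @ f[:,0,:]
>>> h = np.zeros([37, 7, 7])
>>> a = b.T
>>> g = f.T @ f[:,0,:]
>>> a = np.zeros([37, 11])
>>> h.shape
(37, 7, 7)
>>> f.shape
(3, 11, 7)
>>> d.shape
(23, 3, 11)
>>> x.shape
(23, 11)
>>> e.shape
(3, 13, 13, 7)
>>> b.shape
()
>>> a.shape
(37, 11)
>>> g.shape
(7, 11, 7)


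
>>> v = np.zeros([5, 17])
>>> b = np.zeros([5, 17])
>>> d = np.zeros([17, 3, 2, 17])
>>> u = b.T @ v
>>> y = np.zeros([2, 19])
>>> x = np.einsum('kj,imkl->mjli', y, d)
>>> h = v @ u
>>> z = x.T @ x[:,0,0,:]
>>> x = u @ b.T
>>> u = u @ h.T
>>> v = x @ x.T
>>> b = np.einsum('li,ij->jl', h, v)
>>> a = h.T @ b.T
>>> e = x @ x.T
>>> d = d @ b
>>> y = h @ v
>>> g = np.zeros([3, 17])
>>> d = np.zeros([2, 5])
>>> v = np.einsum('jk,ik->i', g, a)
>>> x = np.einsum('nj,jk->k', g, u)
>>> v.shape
(17,)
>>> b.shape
(17, 5)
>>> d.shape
(2, 5)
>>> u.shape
(17, 5)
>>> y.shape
(5, 17)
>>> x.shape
(5,)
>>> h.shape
(5, 17)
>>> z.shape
(17, 17, 19, 17)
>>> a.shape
(17, 17)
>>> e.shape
(17, 17)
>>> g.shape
(3, 17)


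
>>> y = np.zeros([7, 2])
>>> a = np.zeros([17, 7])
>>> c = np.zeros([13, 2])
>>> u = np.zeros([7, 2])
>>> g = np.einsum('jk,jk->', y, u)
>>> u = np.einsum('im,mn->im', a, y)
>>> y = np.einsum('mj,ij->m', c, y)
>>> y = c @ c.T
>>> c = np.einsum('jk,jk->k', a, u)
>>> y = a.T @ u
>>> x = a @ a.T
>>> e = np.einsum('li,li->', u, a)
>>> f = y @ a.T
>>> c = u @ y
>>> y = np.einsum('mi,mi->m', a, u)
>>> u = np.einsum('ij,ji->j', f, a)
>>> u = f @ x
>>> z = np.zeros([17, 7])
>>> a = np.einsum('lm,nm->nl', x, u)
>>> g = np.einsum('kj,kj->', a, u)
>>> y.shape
(17,)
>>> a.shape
(7, 17)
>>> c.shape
(17, 7)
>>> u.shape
(7, 17)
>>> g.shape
()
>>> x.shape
(17, 17)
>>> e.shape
()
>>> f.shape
(7, 17)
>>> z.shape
(17, 7)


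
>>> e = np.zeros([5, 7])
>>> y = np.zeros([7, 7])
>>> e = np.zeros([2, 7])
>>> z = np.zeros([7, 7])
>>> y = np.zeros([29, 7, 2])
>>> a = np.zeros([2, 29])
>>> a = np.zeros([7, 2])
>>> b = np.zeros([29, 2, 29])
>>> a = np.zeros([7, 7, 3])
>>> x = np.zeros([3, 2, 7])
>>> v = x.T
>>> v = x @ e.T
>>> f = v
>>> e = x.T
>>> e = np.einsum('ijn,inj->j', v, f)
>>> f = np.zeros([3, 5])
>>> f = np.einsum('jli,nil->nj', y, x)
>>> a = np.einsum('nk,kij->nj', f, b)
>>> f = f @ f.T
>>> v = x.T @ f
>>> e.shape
(2,)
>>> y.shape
(29, 7, 2)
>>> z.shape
(7, 7)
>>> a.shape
(3, 29)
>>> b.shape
(29, 2, 29)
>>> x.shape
(3, 2, 7)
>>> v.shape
(7, 2, 3)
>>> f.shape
(3, 3)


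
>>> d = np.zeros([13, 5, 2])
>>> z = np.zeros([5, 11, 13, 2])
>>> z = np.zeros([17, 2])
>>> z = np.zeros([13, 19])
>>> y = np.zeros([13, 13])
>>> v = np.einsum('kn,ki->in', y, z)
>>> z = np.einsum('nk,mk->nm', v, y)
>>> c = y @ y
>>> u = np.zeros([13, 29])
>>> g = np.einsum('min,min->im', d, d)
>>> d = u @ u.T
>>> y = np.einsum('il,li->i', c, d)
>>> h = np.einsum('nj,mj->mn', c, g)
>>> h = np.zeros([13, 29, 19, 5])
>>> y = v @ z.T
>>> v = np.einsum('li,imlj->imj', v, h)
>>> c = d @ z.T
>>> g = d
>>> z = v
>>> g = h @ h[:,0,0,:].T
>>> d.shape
(13, 13)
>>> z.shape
(13, 29, 5)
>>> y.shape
(19, 19)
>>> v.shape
(13, 29, 5)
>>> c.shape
(13, 19)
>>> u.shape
(13, 29)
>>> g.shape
(13, 29, 19, 13)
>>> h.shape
(13, 29, 19, 5)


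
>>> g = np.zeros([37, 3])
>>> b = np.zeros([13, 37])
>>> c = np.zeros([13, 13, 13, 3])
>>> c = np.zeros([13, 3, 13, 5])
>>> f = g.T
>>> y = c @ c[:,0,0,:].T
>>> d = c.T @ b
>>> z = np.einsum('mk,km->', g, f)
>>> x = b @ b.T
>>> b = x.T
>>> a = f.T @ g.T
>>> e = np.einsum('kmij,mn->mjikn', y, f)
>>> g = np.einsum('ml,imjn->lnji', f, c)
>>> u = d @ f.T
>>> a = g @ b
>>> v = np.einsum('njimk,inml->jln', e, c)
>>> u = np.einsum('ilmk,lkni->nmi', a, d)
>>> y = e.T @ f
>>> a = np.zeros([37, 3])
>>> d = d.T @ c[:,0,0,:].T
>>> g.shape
(37, 5, 13, 13)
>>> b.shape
(13, 13)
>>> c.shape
(13, 3, 13, 5)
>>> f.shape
(3, 37)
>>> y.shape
(37, 13, 13, 13, 37)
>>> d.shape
(37, 3, 13, 13)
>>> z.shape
()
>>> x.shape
(13, 13)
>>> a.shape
(37, 3)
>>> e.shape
(3, 13, 13, 13, 37)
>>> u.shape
(3, 13, 37)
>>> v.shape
(13, 5, 3)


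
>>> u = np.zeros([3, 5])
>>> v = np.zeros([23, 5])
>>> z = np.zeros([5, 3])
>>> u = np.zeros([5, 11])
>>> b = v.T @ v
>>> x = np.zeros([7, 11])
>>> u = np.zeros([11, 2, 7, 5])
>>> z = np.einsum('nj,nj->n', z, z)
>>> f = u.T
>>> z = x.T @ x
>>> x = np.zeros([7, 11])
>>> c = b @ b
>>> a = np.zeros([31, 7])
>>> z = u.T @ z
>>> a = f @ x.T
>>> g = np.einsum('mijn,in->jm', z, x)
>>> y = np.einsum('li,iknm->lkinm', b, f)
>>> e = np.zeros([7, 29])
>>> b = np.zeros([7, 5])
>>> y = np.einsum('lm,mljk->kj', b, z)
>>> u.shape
(11, 2, 7, 5)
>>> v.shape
(23, 5)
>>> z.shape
(5, 7, 2, 11)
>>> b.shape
(7, 5)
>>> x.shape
(7, 11)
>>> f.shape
(5, 7, 2, 11)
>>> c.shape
(5, 5)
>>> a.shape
(5, 7, 2, 7)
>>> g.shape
(2, 5)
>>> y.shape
(11, 2)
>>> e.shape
(7, 29)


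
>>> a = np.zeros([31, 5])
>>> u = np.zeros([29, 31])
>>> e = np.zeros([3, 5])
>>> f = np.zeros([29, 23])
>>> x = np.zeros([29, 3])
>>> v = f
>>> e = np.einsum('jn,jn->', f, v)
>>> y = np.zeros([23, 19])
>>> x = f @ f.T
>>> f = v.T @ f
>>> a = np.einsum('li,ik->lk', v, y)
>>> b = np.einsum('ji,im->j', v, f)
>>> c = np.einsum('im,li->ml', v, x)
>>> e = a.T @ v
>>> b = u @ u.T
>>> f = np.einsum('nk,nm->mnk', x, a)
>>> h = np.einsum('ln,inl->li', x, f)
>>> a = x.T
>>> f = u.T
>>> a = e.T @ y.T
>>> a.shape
(23, 23)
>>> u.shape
(29, 31)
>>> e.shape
(19, 23)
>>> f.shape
(31, 29)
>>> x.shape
(29, 29)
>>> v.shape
(29, 23)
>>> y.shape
(23, 19)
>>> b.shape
(29, 29)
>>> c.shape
(23, 29)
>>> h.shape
(29, 19)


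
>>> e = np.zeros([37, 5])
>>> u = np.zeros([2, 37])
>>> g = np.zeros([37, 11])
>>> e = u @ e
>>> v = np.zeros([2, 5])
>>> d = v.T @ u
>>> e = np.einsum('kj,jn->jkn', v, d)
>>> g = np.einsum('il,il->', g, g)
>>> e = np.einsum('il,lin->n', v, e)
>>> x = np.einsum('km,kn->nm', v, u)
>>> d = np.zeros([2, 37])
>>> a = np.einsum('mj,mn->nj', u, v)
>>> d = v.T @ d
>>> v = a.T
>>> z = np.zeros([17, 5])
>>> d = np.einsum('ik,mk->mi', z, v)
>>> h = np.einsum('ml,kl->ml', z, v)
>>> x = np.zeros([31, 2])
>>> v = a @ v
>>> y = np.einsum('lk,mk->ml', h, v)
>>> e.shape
(37,)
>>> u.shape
(2, 37)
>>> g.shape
()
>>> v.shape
(5, 5)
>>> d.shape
(37, 17)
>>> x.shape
(31, 2)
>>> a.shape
(5, 37)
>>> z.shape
(17, 5)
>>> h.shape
(17, 5)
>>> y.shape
(5, 17)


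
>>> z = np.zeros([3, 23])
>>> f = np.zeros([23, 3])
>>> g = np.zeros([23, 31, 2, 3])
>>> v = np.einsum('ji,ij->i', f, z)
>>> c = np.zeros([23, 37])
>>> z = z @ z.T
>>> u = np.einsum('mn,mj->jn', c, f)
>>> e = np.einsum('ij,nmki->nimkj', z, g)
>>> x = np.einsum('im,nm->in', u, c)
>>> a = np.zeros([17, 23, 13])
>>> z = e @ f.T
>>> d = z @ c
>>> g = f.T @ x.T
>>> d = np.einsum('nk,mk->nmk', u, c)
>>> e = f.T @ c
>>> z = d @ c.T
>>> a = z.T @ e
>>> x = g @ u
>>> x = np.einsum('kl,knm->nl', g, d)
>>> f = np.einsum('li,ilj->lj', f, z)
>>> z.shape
(3, 23, 23)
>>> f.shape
(23, 23)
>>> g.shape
(3, 3)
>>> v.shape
(3,)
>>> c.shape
(23, 37)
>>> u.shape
(3, 37)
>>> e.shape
(3, 37)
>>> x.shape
(23, 3)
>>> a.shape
(23, 23, 37)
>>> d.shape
(3, 23, 37)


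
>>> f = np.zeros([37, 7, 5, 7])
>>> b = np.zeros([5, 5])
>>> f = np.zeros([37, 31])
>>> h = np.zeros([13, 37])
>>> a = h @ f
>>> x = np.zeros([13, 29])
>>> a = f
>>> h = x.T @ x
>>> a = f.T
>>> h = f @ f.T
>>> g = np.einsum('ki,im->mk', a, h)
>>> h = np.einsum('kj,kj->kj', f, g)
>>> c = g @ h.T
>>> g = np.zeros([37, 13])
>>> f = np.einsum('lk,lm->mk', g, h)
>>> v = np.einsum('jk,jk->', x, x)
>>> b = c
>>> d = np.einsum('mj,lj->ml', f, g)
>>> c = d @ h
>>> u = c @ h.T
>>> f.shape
(31, 13)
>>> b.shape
(37, 37)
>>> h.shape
(37, 31)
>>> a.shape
(31, 37)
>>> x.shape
(13, 29)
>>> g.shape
(37, 13)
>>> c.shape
(31, 31)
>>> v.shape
()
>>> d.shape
(31, 37)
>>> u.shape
(31, 37)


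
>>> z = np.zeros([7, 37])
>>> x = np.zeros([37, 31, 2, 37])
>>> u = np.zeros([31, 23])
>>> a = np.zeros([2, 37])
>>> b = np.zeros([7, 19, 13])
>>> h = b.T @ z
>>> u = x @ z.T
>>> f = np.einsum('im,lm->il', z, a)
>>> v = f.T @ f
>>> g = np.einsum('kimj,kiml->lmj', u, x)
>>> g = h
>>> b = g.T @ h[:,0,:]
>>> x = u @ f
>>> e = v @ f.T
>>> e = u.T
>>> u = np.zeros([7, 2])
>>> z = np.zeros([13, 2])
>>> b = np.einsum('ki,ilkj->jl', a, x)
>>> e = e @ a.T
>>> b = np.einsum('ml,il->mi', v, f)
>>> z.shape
(13, 2)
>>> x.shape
(37, 31, 2, 2)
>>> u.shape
(7, 2)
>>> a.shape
(2, 37)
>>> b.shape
(2, 7)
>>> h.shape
(13, 19, 37)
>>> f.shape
(7, 2)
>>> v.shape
(2, 2)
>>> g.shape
(13, 19, 37)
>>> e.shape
(7, 2, 31, 2)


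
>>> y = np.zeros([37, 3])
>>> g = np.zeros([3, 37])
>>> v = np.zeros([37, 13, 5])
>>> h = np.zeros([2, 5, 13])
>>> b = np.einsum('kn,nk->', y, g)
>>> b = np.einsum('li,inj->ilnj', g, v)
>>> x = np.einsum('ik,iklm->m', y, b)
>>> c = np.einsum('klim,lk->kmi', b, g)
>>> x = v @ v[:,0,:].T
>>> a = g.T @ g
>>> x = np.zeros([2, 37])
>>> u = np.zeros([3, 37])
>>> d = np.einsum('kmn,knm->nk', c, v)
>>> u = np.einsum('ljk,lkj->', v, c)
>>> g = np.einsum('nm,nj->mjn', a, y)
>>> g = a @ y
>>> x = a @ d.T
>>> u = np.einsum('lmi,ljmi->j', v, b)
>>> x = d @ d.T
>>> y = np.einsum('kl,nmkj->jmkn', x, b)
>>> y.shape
(5, 3, 13, 37)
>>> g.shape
(37, 3)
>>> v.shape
(37, 13, 5)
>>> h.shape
(2, 5, 13)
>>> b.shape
(37, 3, 13, 5)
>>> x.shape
(13, 13)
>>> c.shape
(37, 5, 13)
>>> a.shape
(37, 37)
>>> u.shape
(3,)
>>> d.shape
(13, 37)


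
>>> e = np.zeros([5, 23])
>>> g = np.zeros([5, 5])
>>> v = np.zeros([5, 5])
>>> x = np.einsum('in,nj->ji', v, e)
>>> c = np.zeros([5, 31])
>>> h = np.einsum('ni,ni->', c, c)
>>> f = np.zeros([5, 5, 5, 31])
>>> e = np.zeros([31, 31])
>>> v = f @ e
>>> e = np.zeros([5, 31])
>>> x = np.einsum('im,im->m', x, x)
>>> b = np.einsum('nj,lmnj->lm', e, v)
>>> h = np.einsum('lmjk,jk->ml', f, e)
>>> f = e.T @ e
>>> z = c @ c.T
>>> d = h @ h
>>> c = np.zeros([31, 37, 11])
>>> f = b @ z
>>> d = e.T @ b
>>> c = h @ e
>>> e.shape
(5, 31)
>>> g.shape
(5, 5)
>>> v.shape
(5, 5, 5, 31)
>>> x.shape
(5,)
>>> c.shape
(5, 31)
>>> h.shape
(5, 5)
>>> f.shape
(5, 5)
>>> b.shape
(5, 5)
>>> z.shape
(5, 5)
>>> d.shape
(31, 5)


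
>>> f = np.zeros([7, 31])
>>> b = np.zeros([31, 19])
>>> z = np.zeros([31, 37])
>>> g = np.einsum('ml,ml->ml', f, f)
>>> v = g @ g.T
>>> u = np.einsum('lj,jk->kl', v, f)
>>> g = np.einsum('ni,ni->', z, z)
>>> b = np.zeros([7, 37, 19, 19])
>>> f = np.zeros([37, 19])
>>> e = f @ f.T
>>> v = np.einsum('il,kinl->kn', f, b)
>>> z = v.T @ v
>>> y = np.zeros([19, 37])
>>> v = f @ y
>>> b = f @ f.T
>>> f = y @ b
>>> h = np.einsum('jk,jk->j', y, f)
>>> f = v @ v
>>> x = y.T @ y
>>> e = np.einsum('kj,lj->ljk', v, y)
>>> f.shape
(37, 37)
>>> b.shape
(37, 37)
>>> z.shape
(19, 19)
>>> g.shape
()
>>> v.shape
(37, 37)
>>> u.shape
(31, 7)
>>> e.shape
(19, 37, 37)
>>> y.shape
(19, 37)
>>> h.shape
(19,)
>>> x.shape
(37, 37)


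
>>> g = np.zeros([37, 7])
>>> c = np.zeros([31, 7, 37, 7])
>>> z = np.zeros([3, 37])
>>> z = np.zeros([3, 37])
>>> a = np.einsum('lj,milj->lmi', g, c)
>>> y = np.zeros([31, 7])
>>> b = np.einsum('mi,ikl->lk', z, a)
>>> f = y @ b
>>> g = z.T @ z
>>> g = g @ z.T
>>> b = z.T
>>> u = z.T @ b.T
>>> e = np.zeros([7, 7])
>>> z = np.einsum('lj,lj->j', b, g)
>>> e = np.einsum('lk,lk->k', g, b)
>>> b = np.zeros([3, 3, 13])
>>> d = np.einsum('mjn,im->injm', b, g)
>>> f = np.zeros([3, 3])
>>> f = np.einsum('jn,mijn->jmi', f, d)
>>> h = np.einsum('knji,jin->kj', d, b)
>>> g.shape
(37, 3)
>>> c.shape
(31, 7, 37, 7)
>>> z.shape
(3,)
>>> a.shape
(37, 31, 7)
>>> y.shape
(31, 7)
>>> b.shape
(3, 3, 13)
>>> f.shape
(3, 37, 13)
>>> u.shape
(37, 37)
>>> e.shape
(3,)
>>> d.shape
(37, 13, 3, 3)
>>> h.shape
(37, 3)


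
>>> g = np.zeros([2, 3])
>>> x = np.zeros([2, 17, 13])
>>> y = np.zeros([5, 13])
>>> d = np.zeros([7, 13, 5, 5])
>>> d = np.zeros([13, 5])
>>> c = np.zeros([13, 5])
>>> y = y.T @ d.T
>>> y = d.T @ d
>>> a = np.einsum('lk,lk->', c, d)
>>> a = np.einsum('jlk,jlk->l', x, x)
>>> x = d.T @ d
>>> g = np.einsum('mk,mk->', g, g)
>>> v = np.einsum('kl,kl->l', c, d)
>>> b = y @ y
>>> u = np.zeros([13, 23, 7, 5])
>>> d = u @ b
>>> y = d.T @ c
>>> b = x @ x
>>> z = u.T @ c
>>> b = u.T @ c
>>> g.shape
()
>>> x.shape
(5, 5)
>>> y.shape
(5, 7, 23, 5)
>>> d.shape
(13, 23, 7, 5)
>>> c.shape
(13, 5)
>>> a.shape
(17,)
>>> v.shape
(5,)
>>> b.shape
(5, 7, 23, 5)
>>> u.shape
(13, 23, 7, 5)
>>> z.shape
(5, 7, 23, 5)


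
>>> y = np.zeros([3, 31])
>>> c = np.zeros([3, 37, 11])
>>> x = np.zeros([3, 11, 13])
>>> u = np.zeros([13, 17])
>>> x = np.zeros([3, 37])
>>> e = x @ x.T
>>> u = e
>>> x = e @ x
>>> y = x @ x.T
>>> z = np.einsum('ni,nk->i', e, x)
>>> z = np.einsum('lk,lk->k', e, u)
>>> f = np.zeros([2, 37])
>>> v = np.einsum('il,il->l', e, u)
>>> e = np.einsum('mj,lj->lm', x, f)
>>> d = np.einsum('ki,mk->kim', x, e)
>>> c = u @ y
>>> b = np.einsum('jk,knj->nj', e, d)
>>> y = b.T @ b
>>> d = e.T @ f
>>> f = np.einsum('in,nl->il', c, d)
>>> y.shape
(2, 2)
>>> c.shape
(3, 3)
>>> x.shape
(3, 37)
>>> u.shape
(3, 3)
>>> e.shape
(2, 3)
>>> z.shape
(3,)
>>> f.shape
(3, 37)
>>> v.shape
(3,)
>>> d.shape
(3, 37)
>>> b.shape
(37, 2)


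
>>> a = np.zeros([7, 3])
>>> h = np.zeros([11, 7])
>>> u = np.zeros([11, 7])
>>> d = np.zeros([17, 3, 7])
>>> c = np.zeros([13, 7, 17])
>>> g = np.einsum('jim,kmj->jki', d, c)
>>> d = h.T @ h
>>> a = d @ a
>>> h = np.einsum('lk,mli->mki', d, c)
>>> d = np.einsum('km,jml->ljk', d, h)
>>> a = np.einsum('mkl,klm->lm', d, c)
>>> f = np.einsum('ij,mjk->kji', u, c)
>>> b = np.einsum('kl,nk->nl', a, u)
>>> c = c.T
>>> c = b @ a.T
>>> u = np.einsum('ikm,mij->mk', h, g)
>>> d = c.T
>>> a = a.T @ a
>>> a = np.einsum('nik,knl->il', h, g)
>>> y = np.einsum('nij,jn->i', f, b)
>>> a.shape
(7, 3)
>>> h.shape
(13, 7, 17)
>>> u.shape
(17, 7)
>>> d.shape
(7, 11)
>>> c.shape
(11, 7)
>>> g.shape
(17, 13, 3)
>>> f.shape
(17, 7, 11)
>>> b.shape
(11, 17)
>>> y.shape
(7,)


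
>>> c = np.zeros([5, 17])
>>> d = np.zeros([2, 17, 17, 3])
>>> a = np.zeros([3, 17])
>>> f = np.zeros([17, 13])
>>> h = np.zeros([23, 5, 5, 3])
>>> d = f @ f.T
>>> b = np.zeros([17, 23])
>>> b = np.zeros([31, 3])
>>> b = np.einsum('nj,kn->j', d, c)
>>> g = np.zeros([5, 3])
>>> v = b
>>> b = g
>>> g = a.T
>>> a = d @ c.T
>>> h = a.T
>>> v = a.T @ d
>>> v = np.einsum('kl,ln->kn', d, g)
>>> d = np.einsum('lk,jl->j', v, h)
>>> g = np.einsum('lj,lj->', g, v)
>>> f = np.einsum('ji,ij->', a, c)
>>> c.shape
(5, 17)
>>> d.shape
(5,)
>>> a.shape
(17, 5)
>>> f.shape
()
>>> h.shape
(5, 17)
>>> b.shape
(5, 3)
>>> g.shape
()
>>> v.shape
(17, 3)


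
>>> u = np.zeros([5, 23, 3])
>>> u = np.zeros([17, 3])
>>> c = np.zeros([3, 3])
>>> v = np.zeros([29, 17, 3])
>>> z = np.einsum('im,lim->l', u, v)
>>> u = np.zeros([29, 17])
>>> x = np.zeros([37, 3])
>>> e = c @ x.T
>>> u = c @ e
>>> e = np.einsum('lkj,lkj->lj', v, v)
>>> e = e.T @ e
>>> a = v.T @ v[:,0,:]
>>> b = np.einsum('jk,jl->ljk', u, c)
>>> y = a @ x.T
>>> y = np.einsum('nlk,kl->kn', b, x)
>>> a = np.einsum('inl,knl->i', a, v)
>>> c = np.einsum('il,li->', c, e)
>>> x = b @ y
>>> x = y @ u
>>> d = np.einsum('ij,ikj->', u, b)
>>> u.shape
(3, 37)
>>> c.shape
()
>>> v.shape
(29, 17, 3)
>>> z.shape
(29,)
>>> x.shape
(37, 37)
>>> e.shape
(3, 3)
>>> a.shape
(3,)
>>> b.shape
(3, 3, 37)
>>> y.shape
(37, 3)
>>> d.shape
()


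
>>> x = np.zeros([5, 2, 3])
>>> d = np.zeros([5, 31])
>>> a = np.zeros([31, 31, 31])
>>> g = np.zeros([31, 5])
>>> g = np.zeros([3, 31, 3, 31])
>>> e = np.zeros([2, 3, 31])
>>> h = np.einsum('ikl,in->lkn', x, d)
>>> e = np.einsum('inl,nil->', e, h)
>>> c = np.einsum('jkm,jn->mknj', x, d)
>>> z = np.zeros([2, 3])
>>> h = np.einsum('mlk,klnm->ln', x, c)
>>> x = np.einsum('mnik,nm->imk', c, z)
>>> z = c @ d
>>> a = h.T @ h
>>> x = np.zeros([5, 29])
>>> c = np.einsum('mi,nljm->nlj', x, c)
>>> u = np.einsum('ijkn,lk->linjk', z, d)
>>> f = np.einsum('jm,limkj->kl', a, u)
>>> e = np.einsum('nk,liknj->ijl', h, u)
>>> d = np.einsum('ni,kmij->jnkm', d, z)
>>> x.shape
(5, 29)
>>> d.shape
(31, 5, 3, 2)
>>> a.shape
(31, 31)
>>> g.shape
(3, 31, 3, 31)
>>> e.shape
(3, 31, 5)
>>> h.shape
(2, 31)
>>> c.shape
(3, 2, 31)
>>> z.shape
(3, 2, 31, 31)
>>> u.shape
(5, 3, 31, 2, 31)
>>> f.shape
(2, 5)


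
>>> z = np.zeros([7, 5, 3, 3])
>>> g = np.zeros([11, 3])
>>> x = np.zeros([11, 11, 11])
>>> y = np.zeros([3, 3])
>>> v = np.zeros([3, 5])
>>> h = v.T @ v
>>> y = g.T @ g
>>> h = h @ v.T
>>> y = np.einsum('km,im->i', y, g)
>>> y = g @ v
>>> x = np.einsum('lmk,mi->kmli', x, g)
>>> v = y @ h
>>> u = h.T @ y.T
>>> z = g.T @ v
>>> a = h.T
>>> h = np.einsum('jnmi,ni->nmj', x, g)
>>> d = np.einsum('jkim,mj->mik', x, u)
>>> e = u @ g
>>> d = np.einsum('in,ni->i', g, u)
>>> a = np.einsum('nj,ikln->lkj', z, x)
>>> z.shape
(3, 3)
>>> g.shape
(11, 3)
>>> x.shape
(11, 11, 11, 3)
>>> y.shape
(11, 5)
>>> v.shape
(11, 3)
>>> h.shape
(11, 11, 11)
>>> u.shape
(3, 11)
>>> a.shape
(11, 11, 3)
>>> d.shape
(11,)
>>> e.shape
(3, 3)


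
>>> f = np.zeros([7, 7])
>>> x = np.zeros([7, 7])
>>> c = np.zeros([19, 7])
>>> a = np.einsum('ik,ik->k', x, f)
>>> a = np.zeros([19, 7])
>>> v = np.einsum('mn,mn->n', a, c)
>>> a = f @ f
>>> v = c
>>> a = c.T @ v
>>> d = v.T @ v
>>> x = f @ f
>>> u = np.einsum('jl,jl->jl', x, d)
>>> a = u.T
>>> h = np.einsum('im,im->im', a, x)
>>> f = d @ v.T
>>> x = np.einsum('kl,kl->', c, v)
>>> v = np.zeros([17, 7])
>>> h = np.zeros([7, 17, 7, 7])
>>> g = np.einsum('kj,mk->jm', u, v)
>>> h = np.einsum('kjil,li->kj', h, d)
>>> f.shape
(7, 19)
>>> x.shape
()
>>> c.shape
(19, 7)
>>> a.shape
(7, 7)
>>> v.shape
(17, 7)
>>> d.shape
(7, 7)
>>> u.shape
(7, 7)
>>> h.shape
(7, 17)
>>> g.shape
(7, 17)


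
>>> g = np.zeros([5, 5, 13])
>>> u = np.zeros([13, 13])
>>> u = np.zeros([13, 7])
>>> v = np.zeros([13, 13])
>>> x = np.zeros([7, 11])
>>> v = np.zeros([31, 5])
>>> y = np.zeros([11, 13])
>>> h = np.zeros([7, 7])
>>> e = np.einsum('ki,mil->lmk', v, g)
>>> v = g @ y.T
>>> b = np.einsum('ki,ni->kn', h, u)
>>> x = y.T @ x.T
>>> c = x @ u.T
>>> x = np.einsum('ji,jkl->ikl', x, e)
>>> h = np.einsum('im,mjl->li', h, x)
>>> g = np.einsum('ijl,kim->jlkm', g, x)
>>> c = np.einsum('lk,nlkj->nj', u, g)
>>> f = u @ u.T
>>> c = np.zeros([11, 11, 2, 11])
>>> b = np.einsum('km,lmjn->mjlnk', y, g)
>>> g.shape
(5, 13, 7, 31)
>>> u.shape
(13, 7)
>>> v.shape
(5, 5, 11)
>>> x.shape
(7, 5, 31)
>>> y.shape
(11, 13)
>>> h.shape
(31, 7)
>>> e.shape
(13, 5, 31)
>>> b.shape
(13, 7, 5, 31, 11)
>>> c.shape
(11, 11, 2, 11)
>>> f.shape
(13, 13)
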